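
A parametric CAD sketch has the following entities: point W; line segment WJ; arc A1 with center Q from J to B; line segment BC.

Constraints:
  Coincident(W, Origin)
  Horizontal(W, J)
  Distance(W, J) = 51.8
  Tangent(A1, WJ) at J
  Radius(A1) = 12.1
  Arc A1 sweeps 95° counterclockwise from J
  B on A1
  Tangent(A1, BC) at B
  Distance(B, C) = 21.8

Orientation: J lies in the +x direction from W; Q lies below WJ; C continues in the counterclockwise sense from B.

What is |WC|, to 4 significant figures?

54.32

W is at the origin; W and J share the same y with |WJ| = 51.8 and J on the +x side, so J = (51.80, 0.000). Since A1 is tangent to WJ there, QJ ⟂ WJ, so Q = J + (0, -12.1) = (51.80, -12.10). On A1, J sits at bearing 90° from Q; a 95° counterclockwise sweep puts B at bearing 185°, so B = Q + 12.1·(cos 185°, sin 185°) = (39.75, -13.15). The tangent condition forces QB to be normal to BC, so BC runs along (−sin 185°, cos 185°); with |BC| = 21.8, C = (41.65, -34.87). Then |WC| = |C − W| = 54.32.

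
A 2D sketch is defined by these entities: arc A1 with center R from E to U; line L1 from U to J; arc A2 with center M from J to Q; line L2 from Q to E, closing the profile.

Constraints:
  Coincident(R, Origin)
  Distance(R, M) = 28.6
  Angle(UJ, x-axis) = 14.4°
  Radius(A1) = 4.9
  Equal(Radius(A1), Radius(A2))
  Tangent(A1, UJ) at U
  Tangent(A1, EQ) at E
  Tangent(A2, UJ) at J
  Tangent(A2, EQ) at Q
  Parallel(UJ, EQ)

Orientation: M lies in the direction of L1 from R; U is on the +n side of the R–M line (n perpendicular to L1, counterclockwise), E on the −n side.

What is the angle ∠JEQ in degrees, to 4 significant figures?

18.91°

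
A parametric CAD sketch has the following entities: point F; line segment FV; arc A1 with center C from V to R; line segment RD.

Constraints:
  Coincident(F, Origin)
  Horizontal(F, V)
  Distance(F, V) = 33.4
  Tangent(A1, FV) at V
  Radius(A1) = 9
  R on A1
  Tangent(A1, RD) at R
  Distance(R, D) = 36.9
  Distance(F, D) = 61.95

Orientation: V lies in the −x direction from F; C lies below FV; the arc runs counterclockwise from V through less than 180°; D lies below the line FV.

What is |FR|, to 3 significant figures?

43.4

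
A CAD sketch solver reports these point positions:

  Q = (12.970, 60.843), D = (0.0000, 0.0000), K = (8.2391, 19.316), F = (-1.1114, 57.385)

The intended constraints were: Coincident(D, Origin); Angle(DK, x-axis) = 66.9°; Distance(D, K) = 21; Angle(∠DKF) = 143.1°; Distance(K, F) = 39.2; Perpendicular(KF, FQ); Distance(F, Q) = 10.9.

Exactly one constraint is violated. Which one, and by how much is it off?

Distance(F, Q) = 10.9 — off by 3.60.

D = (0.00, 0.00) ✓; DK at 66.90° ✓; |DK| = 21.00 ✓; ∠DKF = 143.1° ✓; |KF| = 39.20 ✓; ∠(KF, FQ) = 90.00° ✓; |FQ| = 14.50 ✗.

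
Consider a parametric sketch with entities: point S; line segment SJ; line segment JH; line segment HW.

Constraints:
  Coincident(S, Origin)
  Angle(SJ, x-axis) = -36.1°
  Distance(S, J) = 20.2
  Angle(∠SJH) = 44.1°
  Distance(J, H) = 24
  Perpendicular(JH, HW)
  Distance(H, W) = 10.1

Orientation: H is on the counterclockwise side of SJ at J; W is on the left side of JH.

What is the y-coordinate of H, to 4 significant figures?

11.75

S is at the origin; SJ runs at -36.1° with length 20.2, so J = 20.2·(cos -36.1°, sin -36.1°) = (16.32, -11.90). ∠SJH = 44.1°, so JH runs at -36.1° + (180° − 44.1°) = 99.80° from the x-axis; with |JH| = 24.0, H = J + 24.0·(cos 99.80°, sin 99.80°) = (12.24, 11.75). So H.y = 11.75.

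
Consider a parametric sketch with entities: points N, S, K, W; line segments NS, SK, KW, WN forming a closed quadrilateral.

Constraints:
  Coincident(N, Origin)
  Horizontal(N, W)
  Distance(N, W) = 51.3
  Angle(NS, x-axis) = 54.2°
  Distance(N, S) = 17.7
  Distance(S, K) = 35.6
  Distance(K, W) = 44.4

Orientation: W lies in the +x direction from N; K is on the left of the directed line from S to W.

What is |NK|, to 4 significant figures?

53.24

Checks: |SK| = 35.60 ✓; |KW| = 44.40 ✓.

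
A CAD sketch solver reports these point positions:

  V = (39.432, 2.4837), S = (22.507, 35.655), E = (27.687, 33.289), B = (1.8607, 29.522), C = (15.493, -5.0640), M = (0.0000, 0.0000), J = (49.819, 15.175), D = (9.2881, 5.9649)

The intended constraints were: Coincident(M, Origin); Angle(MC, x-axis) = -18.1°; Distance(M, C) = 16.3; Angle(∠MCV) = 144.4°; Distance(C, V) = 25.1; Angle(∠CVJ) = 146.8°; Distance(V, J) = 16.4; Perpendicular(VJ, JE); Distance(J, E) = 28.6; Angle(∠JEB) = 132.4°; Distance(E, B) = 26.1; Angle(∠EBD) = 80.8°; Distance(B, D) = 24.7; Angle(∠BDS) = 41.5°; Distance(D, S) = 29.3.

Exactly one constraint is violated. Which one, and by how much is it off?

Distance(D, S) = 29.3 — off by 3.20.

M = (0.00, 0.00) ✓; MC at -18.10° ✓; |MC| = 16.30 ✓; ∠MCV = 144.4° ✓; |CV| = 25.10 ✓; ∠CVJ = 146.8° ✓; |VJ| = 16.40 ✓; ∠(VJ, JE) = 90.00° ✓; |JE| = 28.60 ✓; ∠JEB = 132.4° ✓; |EB| = 26.10 ✓; ∠EBD = 80.80° ✓; |BD| = 24.70 ✓; ∠BDS = 41.50° ✓; |DS| = 32.50 ✗.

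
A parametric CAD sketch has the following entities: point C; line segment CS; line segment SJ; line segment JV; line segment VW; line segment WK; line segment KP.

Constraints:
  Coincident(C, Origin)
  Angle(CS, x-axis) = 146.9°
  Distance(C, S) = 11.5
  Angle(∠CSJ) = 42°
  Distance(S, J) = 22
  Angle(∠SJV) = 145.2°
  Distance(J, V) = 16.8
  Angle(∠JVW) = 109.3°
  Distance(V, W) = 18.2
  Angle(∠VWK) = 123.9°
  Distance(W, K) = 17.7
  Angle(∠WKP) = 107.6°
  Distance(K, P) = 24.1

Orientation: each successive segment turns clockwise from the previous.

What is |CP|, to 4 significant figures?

10.20

C is at the origin; CS runs at 146.9° with length 11.5, so S = (-9.634, 6.280). ∠CSJ = 42.0° gives SJ at 8.900° from the x-axis; with |SJ| = 22.0, J = (12.10, 9.684). ∠SJV = 145.2° gives JV at -25.90° from the x-axis; with |JV| = 16.8, V = (27.21, 2.346). ∠JVW = 109.3° gives VW at -96.60° from the x-axis; with |VW| = 18.2, W = (25.12, -15.73). ∠VWK = 123.9° gives WK at -152.7° from the x-axis; with |WK| = 17.7, K = (9.394, -23.85). ∠WKP = 107.6° gives KP at 134.9° from the x-axis; with |KP| = 24.1, P = (-7.618, -6.781). Then |CP| = |P − C| = 10.20.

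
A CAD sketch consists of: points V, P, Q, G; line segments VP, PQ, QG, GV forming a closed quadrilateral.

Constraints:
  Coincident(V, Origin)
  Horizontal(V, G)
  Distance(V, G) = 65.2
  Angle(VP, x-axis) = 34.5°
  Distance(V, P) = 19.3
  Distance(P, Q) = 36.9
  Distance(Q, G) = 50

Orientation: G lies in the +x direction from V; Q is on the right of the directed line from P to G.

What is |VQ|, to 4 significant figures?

33.73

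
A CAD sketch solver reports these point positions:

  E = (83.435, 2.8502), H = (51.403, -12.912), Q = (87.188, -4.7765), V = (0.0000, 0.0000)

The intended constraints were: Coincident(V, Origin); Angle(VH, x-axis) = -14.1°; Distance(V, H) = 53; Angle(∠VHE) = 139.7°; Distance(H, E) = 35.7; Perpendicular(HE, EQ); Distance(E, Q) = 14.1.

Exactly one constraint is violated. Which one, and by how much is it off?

Distance(E, Q) = 14.1 — off by 5.60.

V = (0.00, 0.00) ✓; VH at -14.10° ✓; |VH| = 53.00 ✓; ∠VHE = 139.7° ✓; |HE| = 35.70 ✓; ∠(HE, EQ) = 90.00° ✓; |EQ| = 8.500 ✗.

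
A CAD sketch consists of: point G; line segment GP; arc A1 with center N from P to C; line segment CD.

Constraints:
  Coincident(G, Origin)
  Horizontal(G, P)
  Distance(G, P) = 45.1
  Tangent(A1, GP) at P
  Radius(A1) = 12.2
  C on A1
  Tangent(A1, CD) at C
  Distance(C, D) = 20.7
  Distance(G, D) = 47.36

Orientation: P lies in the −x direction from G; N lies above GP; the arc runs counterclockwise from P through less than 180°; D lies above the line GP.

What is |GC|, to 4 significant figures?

35.25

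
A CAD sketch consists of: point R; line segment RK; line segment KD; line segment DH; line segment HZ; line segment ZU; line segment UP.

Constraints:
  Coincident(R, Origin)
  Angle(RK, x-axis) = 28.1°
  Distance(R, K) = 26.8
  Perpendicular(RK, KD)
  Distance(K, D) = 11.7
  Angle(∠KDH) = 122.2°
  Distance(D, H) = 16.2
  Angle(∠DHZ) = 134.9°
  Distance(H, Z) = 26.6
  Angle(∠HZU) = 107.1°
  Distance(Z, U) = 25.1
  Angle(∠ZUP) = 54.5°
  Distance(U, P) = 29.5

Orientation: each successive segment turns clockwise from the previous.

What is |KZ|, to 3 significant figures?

42.2

R is at the origin; RK runs at 28.1° with length 26.8, so K = (23.6, 12.6). RK is perpendicular to KD, so KD runs at -61.9°; with |KD| = 11.7, D = (29.2, 2.30). ∠KDH = 122.2° gives DH at -120° from the x-axis; with |DH| = 16.2, H = (21.1, -11.8). ∠DHZ = 134.9° gives HZ at -165° from the x-axis; with |HZ| = 26.6, Z = (-4.54, -18.7). Then |KZ| = |Z − K| = 42.2.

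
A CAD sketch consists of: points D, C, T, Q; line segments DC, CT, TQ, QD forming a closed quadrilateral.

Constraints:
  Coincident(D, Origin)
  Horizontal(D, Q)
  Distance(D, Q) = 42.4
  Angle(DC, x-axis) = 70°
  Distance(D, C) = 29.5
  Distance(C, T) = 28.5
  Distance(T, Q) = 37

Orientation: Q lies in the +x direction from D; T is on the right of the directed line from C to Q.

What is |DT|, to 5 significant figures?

5.4162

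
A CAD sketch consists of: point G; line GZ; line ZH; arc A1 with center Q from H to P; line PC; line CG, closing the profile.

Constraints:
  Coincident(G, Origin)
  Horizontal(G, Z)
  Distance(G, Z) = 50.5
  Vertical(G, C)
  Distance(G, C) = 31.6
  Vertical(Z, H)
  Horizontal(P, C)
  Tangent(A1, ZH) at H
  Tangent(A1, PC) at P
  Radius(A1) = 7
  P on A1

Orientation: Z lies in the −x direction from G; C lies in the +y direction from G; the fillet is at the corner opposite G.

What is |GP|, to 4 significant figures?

53.77

G is at the origin; G and Z share the same y with |GZ| = 50.5 and Z on the −x side, so Z = (-50.50, 0.000). GC is vertical with |GC| = 31.6 and C on the +y side, so C = (0.000, 31.60). The virtual corner opposite G is at (-50.50, 31.60). Tangency of A1 to ZH means the radius QH is perpendicular to ZH and since A1 is tangent to PC there, QP ⟂ PC, with radius 7.0, so the center Q sits 7.0 in from both sides at Q = (-43.50, 24.60). That places the tangent points at H = (-50.50, 24.60) on ZH and P = (-43.50, 31.60) on PC. Then |GP| = |P − G| = 53.77.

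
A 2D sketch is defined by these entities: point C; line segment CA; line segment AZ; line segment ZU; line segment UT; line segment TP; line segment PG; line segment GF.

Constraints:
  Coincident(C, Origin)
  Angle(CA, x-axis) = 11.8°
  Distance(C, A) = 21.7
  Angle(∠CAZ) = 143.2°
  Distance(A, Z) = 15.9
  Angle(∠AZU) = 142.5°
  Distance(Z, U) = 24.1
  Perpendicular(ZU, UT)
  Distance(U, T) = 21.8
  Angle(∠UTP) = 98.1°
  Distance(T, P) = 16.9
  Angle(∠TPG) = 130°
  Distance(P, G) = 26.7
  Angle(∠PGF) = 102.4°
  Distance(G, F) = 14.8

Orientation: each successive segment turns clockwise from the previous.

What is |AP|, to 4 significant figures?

24.69

The perpendicularity gives UT at right angles to ZU, so UT runs at -152.5°; with |UT| = 21.8, T = (27.44, -33.73). ∠UTP = 98.1° gives TP at 125.6° from the x-axis; with |TP| = 16.9, P = (17.61, -19.98). Then |AP| = |P − A| = 24.69.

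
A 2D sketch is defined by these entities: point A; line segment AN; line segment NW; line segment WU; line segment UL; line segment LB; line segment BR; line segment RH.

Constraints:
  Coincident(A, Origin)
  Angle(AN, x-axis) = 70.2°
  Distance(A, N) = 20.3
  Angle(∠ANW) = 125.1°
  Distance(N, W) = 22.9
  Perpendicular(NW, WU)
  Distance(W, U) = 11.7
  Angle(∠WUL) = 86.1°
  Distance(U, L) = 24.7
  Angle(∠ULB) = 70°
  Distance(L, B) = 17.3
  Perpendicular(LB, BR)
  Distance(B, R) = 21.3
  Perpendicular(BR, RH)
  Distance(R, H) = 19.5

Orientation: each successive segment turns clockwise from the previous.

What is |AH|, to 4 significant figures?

28.80

LB ⟂ BR, so BR runs at -8.600°; with |BR| = 21.3, R = (31.49, 22.90). The perpendicularity gives RH at right angles to BR, so RH runs at -98.60°; with |RH| = 19.5, H = (28.57, 3.615). Then |AH| = |H − A| = 28.80.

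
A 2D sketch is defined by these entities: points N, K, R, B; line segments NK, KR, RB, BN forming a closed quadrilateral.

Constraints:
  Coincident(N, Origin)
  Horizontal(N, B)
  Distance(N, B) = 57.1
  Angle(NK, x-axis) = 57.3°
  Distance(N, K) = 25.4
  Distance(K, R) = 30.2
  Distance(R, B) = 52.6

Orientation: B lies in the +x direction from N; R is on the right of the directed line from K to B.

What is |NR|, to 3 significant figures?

9.08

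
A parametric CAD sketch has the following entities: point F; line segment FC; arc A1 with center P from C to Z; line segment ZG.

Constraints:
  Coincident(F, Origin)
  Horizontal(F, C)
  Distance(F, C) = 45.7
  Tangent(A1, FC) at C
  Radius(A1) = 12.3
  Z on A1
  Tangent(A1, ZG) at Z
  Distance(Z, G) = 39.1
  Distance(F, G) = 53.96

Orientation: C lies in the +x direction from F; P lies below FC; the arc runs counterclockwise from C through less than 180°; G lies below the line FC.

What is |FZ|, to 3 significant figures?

35.0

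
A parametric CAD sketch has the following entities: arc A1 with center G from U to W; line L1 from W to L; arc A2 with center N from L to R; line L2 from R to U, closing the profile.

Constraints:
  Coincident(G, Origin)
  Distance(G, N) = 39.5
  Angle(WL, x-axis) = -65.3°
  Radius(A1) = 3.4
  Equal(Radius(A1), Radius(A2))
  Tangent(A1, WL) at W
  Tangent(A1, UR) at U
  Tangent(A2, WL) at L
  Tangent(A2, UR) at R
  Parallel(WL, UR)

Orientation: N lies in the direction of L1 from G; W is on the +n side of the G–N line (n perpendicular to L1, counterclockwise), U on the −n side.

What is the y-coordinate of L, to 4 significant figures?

-34.47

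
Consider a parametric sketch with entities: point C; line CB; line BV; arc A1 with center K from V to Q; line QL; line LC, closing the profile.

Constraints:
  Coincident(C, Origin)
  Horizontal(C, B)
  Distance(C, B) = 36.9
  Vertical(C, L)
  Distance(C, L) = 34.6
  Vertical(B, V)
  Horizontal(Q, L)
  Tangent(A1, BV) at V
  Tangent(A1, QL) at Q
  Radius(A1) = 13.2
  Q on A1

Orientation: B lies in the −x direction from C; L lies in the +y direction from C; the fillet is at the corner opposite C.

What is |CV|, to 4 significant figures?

42.66

C is at the origin; CB is horizontal with |CB| = 36.9 and B on the −x side, so B = (-36.90, 0.000). CL is vertical with |CL| = 34.6 and L on the +y side, so L = (0.000, 34.60). The virtual corner opposite C is at (-36.90, 34.60). Since A1 is tangent to BV there, KV ⟂ BV and the tangent condition forces KQ to be normal to QL, with radius 13.2, so the center K sits 13.2 in from both sides at K = (-23.70, 21.40). That places the tangent points at V = (-36.90, 21.40) on BV and Q = (-23.70, 34.60) on QL. Then |CV| = |V − C| = 42.66.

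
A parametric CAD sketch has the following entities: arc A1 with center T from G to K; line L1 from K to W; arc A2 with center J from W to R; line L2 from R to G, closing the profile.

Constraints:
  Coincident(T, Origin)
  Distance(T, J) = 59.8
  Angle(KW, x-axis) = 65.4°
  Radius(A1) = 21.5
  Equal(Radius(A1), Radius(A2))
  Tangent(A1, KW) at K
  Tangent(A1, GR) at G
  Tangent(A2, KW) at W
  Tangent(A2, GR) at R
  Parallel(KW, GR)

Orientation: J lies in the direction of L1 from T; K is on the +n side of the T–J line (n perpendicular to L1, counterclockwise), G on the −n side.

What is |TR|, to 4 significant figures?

63.55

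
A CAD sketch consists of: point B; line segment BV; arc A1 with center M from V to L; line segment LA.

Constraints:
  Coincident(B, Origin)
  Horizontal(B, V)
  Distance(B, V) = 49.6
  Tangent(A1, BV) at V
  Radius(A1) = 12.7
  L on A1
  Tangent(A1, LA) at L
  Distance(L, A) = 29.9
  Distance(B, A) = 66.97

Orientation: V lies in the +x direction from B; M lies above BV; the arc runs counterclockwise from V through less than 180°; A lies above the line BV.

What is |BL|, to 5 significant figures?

63.776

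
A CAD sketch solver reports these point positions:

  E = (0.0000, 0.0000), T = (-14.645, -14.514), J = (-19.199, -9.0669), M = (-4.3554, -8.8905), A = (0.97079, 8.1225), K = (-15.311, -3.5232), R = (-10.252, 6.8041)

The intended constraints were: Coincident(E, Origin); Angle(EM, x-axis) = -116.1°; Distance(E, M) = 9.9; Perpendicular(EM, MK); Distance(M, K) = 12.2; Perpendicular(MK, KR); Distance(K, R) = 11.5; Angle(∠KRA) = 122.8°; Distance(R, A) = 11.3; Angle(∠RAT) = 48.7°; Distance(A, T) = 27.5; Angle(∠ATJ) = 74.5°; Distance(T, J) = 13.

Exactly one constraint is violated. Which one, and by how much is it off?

Distance(T, J) = 13 — off by 5.90.

E = (0.00, 0.00) ✓; EM at -116.1° ✓; |EM| = 9.900 ✓; ∠(EM, MK) = 90.00° ✓; |MK| = 12.20 ✓; ∠(MK, KR) = 90.00° ✓; |KR| = 11.50 ✓; ∠KRA = 122.8° ✓; |RA| = 11.30 ✓; ∠RAT = 48.70° ✓; |AT| = 27.50 ✓; ∠ATJ = 74.50° ✓; |TJ| = 7.100 ✗.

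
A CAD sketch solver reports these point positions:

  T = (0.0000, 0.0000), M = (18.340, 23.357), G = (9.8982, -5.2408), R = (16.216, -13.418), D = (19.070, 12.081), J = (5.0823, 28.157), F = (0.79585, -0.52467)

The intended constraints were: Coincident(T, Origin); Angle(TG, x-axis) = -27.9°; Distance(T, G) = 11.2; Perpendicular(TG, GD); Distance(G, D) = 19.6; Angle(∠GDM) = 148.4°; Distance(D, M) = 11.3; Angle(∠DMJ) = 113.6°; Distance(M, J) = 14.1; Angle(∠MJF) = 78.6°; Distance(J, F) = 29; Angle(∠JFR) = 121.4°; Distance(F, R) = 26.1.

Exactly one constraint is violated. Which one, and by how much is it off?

Distance(F, R) = 26.1 — off by 6.00.

T = (0.00, 0.00) ✓; TG at -27.90° ✓; |TG| = 11.20 ✓; ∠(TG, GD) = 90.00° ✓; |GD| = 19.60 ✓; ∠GDM = 148.4° ✓; |DM| = 11.30 ✓; ∠DMJ = 113.6° ✓; |MJ| = 14.10 ✓; ∠MJF = 78.60° ✓; |JF| = 29.00 ✓; ∠JFR = 121.4° ✓; |FR| = 20.10 ✗.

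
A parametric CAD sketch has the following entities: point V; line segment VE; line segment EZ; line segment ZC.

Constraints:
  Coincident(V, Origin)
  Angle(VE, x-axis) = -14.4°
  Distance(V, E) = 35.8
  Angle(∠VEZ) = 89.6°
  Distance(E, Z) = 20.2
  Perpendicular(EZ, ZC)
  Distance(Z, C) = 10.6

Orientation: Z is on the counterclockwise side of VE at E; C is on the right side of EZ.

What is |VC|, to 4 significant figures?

50.51

V is at the origin; VE runs at -14.4° with length 35.8, so E = 35.8·(cos -14.4°, sin -14.4°) = (34.68, -8.903). ∠VEZ = 89.6°, so EZ runs at -14.4° + (180° − 89.6°) = 76.00° from the x-axis; with |EZ| = 20.2, Z = E + 20.2·(cos 76.00°, sin 76.00°) = (39.56, 10.70). EZ is perpendicular to ZC; with |ZC| = 10.6 on the right of EZ, C = Z + 10.6·(0.9703, -0.2419) = (49.85, 8.133). Then |VC| = |C − V| = 50.51.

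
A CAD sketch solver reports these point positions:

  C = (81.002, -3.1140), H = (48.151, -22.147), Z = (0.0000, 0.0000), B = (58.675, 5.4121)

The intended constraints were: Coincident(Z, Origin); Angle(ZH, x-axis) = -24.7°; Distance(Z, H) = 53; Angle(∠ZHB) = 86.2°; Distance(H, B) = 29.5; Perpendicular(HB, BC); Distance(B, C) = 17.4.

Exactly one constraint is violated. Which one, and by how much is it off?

Distance(B, C) = 17.4 — off by 6.50.

Z = (0.00, 0.00) ✓; ZH at -24.70° ✓; |ZH| = 53.00 ✓; ∠ZHB = 86.20° ✓; |HB| = 29.50 ✓; ∠(HB, BC) = 90.00° ✓; |BC| = 23.90 ✗.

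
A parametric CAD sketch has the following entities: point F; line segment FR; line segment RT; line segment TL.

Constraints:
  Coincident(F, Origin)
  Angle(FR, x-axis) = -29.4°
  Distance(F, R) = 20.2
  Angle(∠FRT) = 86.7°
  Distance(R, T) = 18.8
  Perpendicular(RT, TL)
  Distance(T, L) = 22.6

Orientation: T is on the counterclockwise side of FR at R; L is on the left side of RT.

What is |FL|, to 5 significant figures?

17.804

∠FRT = 86.7°, so RT runs at -29.4° + (180° − 86.7°) = 63.900° from the x-axis; with |RT| = 18.8, T = R + 18.8·(cos 63.900°, sin 63.900°) = (25.869, 6.9667). RT ⟂ TL; with |TL| = 22.6 on the left of RT, L = T + 22.6·(-0.89803, 0.43994) = (5.5740, 16.909). Then |FL| = |L − F| = 17.804.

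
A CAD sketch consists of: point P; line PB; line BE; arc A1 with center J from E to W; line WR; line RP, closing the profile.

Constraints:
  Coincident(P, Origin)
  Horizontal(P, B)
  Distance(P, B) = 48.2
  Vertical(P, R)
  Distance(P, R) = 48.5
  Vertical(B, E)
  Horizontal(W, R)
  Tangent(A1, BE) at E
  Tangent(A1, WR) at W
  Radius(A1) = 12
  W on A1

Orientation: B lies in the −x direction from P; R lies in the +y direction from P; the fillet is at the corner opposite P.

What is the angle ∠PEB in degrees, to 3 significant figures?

52.9°

P is at the origin; P and B share the same y with |PB| = 48.2 and B on the −x side, so B = (-48.2, 0.00). PR is vertical with |PR| = 48.5 and R on the +y side, so R = (0.00, 48.5). The virtual corner opposite P is at (-48.2, 48.5). The tangent condition forces JE to be normal to BE and tangency of A1 to WR means the radius JW is perpendicular to WR, with radius 12.0, so the center J sits 12.0 in from both sides at J = (-36.2, 36.5). That places the tangent points at E = (-48.2, 36.5) on BE and W = (-36.2, 48.5) on WR. Then cos ∠PEB = EP·EB / (|EP||EB|), giving 52.9°.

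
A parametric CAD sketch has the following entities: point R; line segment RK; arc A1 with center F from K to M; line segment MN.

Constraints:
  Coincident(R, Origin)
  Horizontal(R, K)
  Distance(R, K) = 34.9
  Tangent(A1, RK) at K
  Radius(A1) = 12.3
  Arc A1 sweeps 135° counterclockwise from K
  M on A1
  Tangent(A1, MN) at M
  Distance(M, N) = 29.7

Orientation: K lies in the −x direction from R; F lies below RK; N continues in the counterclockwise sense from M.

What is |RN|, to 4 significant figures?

47.69

On A1, K sits at bearing 90° from F; a 135° counterclockwise sweep puts M at bearing 225°, so M = F + 12.3·(cos 225°, sin 225°) = (-43.60, -21.00). A1 meets MN tangentially, so FM is at right angles to MN, so MN runs along (−sin 225°, cos 225°); with |MN| = 29.7, N = (-22.60, -42.00). Then |RN| = |N − R| = 47.69.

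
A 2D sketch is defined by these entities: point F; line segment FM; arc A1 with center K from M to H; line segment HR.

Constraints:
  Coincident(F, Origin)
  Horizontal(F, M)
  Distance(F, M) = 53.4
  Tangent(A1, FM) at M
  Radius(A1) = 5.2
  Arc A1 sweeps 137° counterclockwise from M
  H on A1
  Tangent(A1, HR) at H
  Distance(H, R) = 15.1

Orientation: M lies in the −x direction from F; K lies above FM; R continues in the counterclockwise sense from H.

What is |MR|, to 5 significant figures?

20.706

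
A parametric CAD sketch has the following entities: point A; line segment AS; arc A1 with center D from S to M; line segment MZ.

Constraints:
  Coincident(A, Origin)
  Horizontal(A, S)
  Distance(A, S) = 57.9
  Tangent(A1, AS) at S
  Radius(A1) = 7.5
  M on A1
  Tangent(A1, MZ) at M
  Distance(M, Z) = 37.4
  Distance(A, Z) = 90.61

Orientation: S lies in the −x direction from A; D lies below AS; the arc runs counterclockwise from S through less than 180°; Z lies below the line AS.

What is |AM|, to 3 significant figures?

64.5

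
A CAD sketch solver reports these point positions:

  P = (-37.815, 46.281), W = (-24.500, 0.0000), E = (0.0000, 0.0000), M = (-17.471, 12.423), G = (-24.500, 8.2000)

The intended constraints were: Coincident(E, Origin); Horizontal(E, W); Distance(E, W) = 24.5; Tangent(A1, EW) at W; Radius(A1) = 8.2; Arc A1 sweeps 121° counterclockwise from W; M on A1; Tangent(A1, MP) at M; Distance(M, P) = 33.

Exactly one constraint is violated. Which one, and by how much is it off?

Distance(M, P) = 33 — off by 6.50.

E = (0.00, 0.00) ✓; E.y = 0.00, W.y = 0.00 ✓; |EW| = 24.50 ✓; ∠(GW, WE) = 90.00° ✓; |GW| = 8.200 ✓; bearing(G→M) − bearing(G→W) = 121.0° ✓; |GM| = 8.200 ✓; ∠(GM, MP) = 90.00° ✓; |MP| = 39.50 ✗.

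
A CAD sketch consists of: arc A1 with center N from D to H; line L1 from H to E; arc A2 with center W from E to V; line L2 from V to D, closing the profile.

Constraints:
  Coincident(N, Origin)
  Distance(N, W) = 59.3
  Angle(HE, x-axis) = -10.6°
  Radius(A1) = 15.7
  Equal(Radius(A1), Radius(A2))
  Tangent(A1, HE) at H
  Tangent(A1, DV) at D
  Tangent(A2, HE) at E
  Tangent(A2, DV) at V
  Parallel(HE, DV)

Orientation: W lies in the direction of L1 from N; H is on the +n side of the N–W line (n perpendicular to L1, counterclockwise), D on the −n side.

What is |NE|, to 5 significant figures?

61.343

Tangency of A1 to both parallel lines with radius 15.7 puts H and D at N ± 15.7·n: H = (2.8880, 15.432), D = (-2.8880, -15.432). Equal radii place E and V the same way about W: E = W + 15.7·n = (61.176, 4.5238), V = W − 15.7·n = (55.400, -26.340). Then |NE| = |E − N| = 61.343.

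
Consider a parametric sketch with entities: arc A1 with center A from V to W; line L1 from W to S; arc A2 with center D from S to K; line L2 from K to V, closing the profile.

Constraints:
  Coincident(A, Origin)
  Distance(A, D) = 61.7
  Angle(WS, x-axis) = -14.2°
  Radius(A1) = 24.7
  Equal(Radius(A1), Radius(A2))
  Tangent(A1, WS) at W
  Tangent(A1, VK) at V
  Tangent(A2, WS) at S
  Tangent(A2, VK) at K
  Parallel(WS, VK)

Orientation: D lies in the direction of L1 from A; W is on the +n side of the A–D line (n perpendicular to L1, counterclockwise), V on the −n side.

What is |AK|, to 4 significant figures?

66.46

The slot axis is L1's direction at -14.2°, so u = (cos -14.2°, sin -14.2°) = (0.9694, -0.2453) and n = (−sin -14.2°, cos -14.2°) = (0.2453, 0.9694). A is at the origin and D lies 61.7 along u from A, so D = 61.7·u = (59.81, -15.14). Tangency of A1 to both parallel lines with radius 24.7 puts W and V at A ± 24.7·n: W = (6.059, 23.95), V = (-6.059, -23.95). Equal radii place S and K the same way about D: S = D + 24.7·n = (65.87, 8.810), K = D − 24.7·n = (53.76, -39.08). Then |AK| = |K − A| = 66.46.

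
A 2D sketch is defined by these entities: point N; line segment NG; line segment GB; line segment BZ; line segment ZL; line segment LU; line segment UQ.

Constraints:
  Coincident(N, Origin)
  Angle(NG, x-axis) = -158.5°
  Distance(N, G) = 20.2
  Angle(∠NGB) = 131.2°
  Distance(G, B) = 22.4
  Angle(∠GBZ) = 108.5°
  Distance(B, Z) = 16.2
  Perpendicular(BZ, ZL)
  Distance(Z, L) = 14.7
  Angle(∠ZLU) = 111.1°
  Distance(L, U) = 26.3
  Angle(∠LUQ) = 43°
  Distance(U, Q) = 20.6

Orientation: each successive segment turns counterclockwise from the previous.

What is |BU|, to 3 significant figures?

25.6

N is at the origin; NG runs at -158.5° with length 20.2, so G = (-18.8, -7.40). ∠NGB = 131.2° gives GB at -110° from the x-axis; with |GB| = 22.4, B = (-26.3, -28.5). ∠GBZ = 108.5° gives BZ at -38.2° from the x-axis; with |BZ| = 16.2, Z = (-13.6, -38.5). The perpendicularity gives ZL at right angles to BZ, so ZL runs at 51.8°; with |ZL| = 14.7, L = (-4.52, -27.0). ∠ZLU = 111.1° gives LU at 121° from the x-axis; with |LU| = 26.3, U = (-18.0, -4.34). Then |BU| = |U − B| = 25.6.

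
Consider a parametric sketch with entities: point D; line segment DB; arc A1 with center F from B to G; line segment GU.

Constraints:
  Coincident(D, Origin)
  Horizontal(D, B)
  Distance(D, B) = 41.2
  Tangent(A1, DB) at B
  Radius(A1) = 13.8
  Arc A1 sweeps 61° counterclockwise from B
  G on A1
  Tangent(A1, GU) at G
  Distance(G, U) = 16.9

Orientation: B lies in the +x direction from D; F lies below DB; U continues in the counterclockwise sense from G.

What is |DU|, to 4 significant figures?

30.29

D is at the origin; DB is horizontal with |DB| = 41.2 and B on the +x side, so B = (41.20, 0.000). The tangent condition forces FB to be normal to DB, so F = B + (0, -13.8) = (41.20, -13.80). On A1, B sits at bearing 90° from F; a 61° counterclockwise sweep puts G at bearing 151°, so G = F + 13.8·(cos 151°, sin 151°) = (29.13, -7.110). The tangent condition forces FG to be normal to GU, so GU runs along (−sin 151°, cos 151°); with |GU| = 16.9, U = (20.94, -21.89). Then |DU| = |U − D| = 30.29.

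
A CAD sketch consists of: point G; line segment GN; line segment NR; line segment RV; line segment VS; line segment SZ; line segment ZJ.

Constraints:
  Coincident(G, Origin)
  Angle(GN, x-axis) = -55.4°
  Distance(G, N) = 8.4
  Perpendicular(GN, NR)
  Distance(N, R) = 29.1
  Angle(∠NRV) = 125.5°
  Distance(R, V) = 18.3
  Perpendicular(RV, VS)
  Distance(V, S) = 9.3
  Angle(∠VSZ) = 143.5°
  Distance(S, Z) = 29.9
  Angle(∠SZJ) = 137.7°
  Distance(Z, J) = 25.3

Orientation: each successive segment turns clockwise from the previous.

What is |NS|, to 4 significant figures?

38.03

G is at the origin; GN runs at -55.4° with length 8.4, so N = (4.770, -6.914). GN ⟂ NR, so NR runs at -145.4°; with |NR| = 29.1, R = (-19.18, -23.44). ∠NRV = 125.5° gives RV at 160.1° from the x-axis; with |RV| = 18.3, V = (-36.39, -17.21). The perpendicularity gives VS at right angles to RV, so VS runs at 70.10°; with |VS| = 9.3, S = (-33.23, -8.465). Then |NS| = |S − N| = 38.03.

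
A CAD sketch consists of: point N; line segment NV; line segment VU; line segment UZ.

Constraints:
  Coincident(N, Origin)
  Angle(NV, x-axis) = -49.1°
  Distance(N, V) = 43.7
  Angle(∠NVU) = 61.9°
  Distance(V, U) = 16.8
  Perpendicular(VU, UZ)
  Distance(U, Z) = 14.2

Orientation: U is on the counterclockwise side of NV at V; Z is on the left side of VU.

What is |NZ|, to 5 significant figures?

24.641

∠NVU = 61.9°, so VU runs at -49.1° + (180° − 61.9°) = 69.000° from the x-axis; with |VU| = 16.8, U = V + 16.8·(cos 69.000°, sin 69.000°) = (34.633, -17.347). VU ⟂ UZ; with |UZ| = 14.2 on the left of VU, Z = U + 14.2·(-0.93358, 0.35837) = (21.376, -12.258). Then |NZ| = |Z − N| = 24.641.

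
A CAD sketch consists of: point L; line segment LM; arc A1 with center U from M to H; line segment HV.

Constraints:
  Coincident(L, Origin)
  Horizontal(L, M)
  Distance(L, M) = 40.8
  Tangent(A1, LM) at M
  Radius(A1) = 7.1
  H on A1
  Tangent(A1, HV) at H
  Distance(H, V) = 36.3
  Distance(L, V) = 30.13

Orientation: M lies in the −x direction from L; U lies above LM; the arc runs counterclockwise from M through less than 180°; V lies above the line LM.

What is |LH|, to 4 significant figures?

35.76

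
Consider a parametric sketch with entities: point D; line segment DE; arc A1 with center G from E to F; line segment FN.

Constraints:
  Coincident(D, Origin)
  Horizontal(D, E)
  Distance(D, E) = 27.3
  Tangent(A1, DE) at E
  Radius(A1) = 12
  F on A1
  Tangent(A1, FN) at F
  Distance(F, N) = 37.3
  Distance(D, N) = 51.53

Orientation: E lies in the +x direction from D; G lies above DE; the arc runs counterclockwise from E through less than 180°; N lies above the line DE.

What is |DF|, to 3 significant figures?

41.6

D is at the origin; DE is horizontal with |DE| = 27.3 and E on the +x side, so E = (27.3, 0.00). Tangency of A1 to DE means the radius GE is perpendicular to DE, so G = E + (0, 12) = (27.3, 12.0). Since GF ⟂ FN (tangency), |GN| = √(12.0² + 37.3²) = 39.2 regardless of where F sits on A1. So N lies on both circle(D, 51.53) and circle(G, 39.2); the above-DE intersection is N = (15.2, 49.3). F is the foot of the tangent from N: F = (37.0, 19.0).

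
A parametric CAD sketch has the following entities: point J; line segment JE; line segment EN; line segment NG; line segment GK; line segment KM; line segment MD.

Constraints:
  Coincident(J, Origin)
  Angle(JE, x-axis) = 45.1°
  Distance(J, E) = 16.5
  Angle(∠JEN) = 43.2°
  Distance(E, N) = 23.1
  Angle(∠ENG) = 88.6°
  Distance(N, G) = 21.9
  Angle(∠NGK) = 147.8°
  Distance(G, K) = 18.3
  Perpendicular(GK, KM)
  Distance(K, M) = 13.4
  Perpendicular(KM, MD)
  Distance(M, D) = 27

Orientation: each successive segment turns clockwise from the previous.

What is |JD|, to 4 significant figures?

5.837

J is at the origin; JE runs at 45.1° with length 16.5, so E = (11.65, 11.69). ∠JEN = 43.2° gives EN at -91.70° from the x-axis; with |EN| = 23.1, N = (10.96, -11.40). ∠ENG = 88.6° gives NG at 176.9° from the x-axis; with |NG| = 21.9, G = (-10.91, -10.22). ∠NGK = 147.8° gives GK at 144.7° from the x-axis; with |GK| = 18.3, K = (-25.84, 0.3569). GK is perpendicular to KM, so KM runs at 54.70°; with |KM| = 13.4, M = (-18.10, 11.29). KM is perpendicular to MD, so MD runs at -35.30°; with |MD| = 27.0, D = (3.937, -4.309). Then |JD| = |D − J| = 5.837.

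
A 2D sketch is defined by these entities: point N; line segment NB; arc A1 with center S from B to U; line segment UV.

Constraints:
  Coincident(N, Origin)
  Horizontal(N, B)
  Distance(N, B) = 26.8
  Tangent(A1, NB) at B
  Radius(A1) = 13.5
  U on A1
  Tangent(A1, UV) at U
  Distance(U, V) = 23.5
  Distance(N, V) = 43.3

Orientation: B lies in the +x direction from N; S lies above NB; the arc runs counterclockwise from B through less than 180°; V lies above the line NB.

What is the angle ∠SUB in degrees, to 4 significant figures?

20.93°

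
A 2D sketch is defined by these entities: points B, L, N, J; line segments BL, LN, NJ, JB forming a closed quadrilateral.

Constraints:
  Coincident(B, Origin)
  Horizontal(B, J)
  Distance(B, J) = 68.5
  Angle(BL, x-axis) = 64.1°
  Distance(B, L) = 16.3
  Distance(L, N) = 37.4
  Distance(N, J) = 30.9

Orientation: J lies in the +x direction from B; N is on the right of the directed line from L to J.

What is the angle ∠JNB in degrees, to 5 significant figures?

159.47°

Checks: |LN| = 37.40 ✓; |NJ| = 30.90 ✓.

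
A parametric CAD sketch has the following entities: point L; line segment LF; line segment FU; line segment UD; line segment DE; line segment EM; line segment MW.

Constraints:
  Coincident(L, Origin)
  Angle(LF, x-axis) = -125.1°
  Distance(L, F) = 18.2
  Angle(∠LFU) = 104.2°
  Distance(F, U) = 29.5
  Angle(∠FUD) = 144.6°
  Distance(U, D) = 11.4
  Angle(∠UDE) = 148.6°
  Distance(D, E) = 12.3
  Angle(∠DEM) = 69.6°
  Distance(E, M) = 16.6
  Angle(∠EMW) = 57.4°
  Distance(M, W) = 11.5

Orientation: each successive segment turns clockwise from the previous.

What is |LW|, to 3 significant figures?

38.3

L is at the origin; LF runs at -125.1° with length 18.2, so F = (-10.5, -14.9). ∠LFU = 104.2° gives FU at 159° from the x-axis; with |FU| = 29.5, U = (-38.0, -4.37). ∠FUD = 144.6° gives UD at 124° from the x-axis; with |UD| = 11.4, D = (-44.3, 5.12). ∠UDE = 148.6° gives DE at 92.3° from the x-axis; with |DE| = 12.3, E = (-44.8, 17.4). ∠DEM = 69.6° gives EM at -18.1° from the x-axis; with |EM| = 16.6, M = (-29.1, 12.3). ∠EMW = 57.4° gives MW at -141° from the x-axis; with |MW| = 11.5, W = (-38.0, 4.97). Then |LW| = |W − L| = 38.3.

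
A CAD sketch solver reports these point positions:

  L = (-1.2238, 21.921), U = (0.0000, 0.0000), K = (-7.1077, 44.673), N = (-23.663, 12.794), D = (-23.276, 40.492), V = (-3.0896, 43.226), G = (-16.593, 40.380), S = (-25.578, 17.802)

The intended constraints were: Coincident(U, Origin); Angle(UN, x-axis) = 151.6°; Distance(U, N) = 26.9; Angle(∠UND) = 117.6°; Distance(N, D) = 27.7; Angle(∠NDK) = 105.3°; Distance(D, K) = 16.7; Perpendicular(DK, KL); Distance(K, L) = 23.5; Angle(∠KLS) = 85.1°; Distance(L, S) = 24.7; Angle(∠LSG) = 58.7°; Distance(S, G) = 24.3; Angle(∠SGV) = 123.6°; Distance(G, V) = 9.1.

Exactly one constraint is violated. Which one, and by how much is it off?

Distance(G, V) = 9.1 — off by 4.70.

U = (0.00, 0.00) ✓; UN at 151.6° ✓; |UN| = 26.90 ✓; ∠UND = 117.6° ✓; |ND| = 27.70 ✓; ∠NDK = 105.3° ✓; |DK| = 16.70 ✓; ∠(DK, KL) = 90.00° ✓; |KL| = 23.50 ✓; ∠KLS = 85.10° ✓; |LS| = 24.70 ✓; ∠LSG = 58.70° ✓; |SG| = 24.30 ✓; ∠SGV = 123.6° ✓; |GV| = 13.80 ✗.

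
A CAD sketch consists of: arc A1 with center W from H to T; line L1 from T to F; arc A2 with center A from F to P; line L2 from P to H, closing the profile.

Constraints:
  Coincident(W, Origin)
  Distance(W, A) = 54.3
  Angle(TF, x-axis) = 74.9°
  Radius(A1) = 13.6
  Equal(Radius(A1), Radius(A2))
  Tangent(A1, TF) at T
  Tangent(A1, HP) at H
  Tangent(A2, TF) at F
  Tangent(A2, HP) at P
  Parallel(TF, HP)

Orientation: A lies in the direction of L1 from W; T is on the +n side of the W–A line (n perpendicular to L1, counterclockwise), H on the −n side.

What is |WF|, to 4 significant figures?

55.98

Tangency of A1 to both parallel lines with radius 13.6 puts T and H at W ± 13.6·n: T = (-13.13, 3.543), H = (13.13, -3.543). Equal radii place F and P the same way about A: F = A + 13.6·n = (1.015, 55.97), P = A − 13.6·n = (27.28, 48.88). Then |WF| = |F − W| = 55.98.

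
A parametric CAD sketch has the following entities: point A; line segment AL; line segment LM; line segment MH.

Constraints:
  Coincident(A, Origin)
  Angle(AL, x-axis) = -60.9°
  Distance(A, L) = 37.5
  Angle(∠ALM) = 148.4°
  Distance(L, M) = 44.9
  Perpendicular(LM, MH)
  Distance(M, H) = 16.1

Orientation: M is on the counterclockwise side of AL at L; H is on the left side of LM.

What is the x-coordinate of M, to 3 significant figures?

57.4

A is at the origin; AL runs at -60.9° with length 37.5, so L = 37.5·(cos -60.9°, sin -60.9°) = (18.2, -32.8). ∠ALM = 148.4°, so LM runs at -60.9° + (180° − 148.4°) = -29.3° from the x-axis; with |LM| = 44.9, M = L + 44.9·(cos -29.3°, sin -29.3°) = (57.4, -54.7). So M.x = 57.4.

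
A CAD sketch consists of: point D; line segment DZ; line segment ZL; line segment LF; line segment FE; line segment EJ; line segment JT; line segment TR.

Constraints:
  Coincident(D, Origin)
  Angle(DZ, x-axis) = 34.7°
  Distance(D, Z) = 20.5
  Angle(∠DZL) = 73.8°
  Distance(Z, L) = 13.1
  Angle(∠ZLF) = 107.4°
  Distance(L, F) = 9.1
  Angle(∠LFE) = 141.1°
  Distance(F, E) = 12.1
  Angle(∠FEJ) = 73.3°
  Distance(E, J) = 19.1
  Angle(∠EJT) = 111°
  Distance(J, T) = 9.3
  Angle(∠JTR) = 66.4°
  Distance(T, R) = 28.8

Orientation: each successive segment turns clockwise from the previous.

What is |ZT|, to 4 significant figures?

1.154

D is at the origin; DZ runs at 34.7° with length 20.5, so Z = (16.85, 11.67). ∠DZL = 73.8° gives ZL at -71.50° from the x-axis; with |ZL| = 13.1, L = (21.01, -0.7528). ∠ZLF = 107.4° gives LF at -144.1° from the x-axis; with |LF| = 9.1, F = (13.64, -6.089). ∠LFE = 141.1° gives FE at 177.0° from the x-axis; with |FE| = 12.1, E = (1.556, -5.456). ∠FEJ = 73.3° gives EJ at 70.30° from the x-axis; with |EJ| = 19.1, J = (7.994, 12.53). ∠EJT = 111.0° gives JT at 1.300° from the x-axis; with |JT| = 9.3, T = (17.29, 12.74). Then |ZT| = |T − Z| = 1.154.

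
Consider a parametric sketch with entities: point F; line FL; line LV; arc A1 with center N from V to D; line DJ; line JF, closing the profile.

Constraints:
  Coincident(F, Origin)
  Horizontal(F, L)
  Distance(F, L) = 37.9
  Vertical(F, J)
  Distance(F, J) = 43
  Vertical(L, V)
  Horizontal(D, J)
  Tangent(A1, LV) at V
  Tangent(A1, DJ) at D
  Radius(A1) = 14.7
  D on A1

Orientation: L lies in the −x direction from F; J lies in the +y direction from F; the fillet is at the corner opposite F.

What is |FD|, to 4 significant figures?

48.86

F is at the origin; FL is horizontal with |FL| = 37.9 and L on the −x side, so L = (-37.90, 0.000). F and J share the same x with |FJ| = 43.0 and J on the +y side, so J = (0.000, 43.00). The virtual corner opposite F is at (-37.90, 43.00). Since A1 is tangent to LV there, NV ⟂ LV and since A1 is tangent to DJ there, ND ⟂ DJ, with radius 14.7, so the center N sits 14.7 in from both sides at N = (-23.20, 28.30). That places the tangent points at V = (-37.90, 28.30) on LV and D = (-23.20, 43.00) on DJ. Then |FD| = |D − F| = 48.86.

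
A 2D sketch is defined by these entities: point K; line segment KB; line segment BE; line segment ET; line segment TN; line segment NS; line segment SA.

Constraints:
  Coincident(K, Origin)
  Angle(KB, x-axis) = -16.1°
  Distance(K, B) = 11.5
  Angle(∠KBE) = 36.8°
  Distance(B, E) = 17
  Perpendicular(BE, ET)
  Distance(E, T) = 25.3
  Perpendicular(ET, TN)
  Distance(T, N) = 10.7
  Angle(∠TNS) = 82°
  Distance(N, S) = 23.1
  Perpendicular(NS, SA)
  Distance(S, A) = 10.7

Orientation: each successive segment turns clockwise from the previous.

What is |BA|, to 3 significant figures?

20.5

∠TNS = 82.0° gives NS at -77.3° from the x-axis; with |NS| = 23.1, S = (1.29, -4.28). NS is perpendicular to SA, so SA runs at -167°; with |SA| = 10.7, A = (-9.15, -6.64). Then |BA| = |A − B| = 20.5.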